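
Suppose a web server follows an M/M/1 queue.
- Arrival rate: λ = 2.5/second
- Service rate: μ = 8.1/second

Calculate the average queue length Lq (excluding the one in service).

ρ = λ/μ = 2.5/8.1 = 0.3086
For M/M/1: Lq = λ²/(μ(μ-λ))
Lq = 6.25/(8.1 × 5.60)
Lq = 0.1378 requests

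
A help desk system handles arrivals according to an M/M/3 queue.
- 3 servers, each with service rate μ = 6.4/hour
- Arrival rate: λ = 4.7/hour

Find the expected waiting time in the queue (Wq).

Traffic intensity: ρ = λ/(cμ) = 4.7/(3×6.4) = 0.2448
Since ρ = 0.2448 < 1, system is stable.
Offered load a = λ/μ = cρ = 4.7/6.4 = 0.7344
P₀ = [ Σₙ₌₀^2 aⁿ/n! + a^3/(3!(1-ρ)) ]⁻¹
Σ = a^0/0! + a^1/1! + a^2/2! = 1.0000 + 0.73438 + 0.26965 = 2.0040
a^3/(3!(1-ρ)) = 0.39605/(6 × 0.75521) = 0.08740
P₀ = 1/(2.0040 + 0.08740) = 0.4781
Lq = P₀·a^3·ρ / (3!(1-ρ)²) = 0.4781 × 0.3961 × 0.2448 / (6 × 0.5703) = 0.01355
Wq = Lq/λ = 0.013546/4.7 = 0.002882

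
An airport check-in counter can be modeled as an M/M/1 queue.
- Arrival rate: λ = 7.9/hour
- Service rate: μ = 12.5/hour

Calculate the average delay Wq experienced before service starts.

First, compute utilization: ρ = λ/μ = 7.9/12.5 = 0.6320
For M/M/1: Wq = λ/(μ(μ-λ))
Wq = 7.9/(12.5 × (12.5-7.9))
Wq = 7.9/(12.5 × 4.60)
Wq = 0.1374 hours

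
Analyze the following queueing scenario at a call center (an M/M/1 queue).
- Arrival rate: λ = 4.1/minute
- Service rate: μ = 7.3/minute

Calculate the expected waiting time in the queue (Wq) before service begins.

First, compute utilization: ρ = λ/μ = 4.1/7.3 = 0.5616
For M/M/1: Wq = λ/(μ(μ-λ))
Wq = 4.1/(7.3 × (7.3-4.1))
Wq = 4.1/(7.3 × 3.20)
Wq = 0.1755 minutes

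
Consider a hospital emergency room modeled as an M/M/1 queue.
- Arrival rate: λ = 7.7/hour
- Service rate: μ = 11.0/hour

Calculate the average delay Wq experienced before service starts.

First, compute utilization: ρ = λ/μ = 7.7/11.0 = 0.7000
For M/M/1: Wq = λ/(μ(μ-λ))
Wq = 7.7/(11.0 × (11.0-7.7))
Wq = 7.7/(11.0 × 3.30)
Wq = 0.2121 hours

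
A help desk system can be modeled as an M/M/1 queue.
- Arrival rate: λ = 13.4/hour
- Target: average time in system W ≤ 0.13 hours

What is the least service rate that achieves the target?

For M/M/1: W = 1/(μ-λ)
Need W ≤ 0.13, so 1/(μ-λ) ≤ 0.13
μ - λ ≥ 1/0.13 = 7.6923
μ ≥ 13.4 + 7.6923 = 21.0923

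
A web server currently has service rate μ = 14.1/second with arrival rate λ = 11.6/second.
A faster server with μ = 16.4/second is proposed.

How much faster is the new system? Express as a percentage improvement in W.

System 1: ρ₁ = 11.6/14.1 = 0.8227, W₁ = 1/(14.1-11.6) = 0.40000
System 2: ρ₂ = 11.6/16.4 = 0.7073, W₂ = 1/(16.4-11.6) = 0.20833
Improvement: (W₁-W₂)/W₁ = (0.40000-0.20833)/0.40000 = 47.92%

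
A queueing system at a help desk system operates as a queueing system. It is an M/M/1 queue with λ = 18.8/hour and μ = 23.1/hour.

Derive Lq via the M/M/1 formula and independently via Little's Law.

Method 1 (direct): Lq = λ²/(μ(μ-λ)) = 353.44/(23.1 × 4.30) = 3.5582

Method 2 (Little's Law):
W = 1/(μ-λ) = 1/4.30 = 0.232558
Wq = W - 1/μ = 0.232558 - 0.0432900 = 0.189268
Lq = λWq = 18.8 × 0.189268 = 3.5582 ✔ (matches Method 1)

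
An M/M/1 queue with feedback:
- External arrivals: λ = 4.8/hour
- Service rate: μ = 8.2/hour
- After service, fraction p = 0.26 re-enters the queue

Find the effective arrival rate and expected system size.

Effective arrival rate: λ_eff = λ/(1-p) = 4.8/(1-0.26) = 4.8/0.74 = 6.48649
ρ = λ_eff/μ = 6.48649/8.2 = 0.791035
L = ρ/(1-ρ) = 0.791035/(1-0.791035) = 3.7855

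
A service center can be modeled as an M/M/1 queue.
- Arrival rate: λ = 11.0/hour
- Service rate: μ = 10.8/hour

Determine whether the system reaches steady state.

Stability requires ρ = λ/(cμ) < 1
ρ = 11.0/(1 × 10.8) = 11.0/10.80 = 1.0185
Since 1.0185 ≥ 1, the system is UNSTABLE.
Queue grows without bound. Need μ > λ = 11.0.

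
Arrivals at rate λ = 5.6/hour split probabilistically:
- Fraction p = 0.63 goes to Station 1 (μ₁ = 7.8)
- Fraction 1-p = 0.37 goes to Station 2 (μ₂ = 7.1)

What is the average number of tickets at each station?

Effective rates: λ₁ = 5.6×0.63 = 3.528, λ₂ = 5.6×0.37 = 2.072
Station 1: ρ₁ = 3.528/7.8 = 0.4523, L₁ = ρ₁/(1-ρ₁) = 0.4523/(1-0.4523) = 0.8258
Station 2: ρ₂ = 2.072/7.1 = 0.29183, L₂ = ρ₂/(1-ρ₂) = 0.29183/(1-0.29183) = 0.4121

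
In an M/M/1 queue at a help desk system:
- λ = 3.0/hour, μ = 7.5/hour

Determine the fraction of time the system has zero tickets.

ρ = λ/μ = 3.0/7.5 = 0.4000
P(0) = 1 - ρ = 1 - 0.4000 = 0.6000
The server is idle 60.00% of the time.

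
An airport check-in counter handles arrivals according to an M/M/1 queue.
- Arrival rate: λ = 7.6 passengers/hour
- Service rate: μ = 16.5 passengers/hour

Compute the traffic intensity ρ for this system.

Server utilization: ρ = λ/μ
ρ = 7.6/16.5 = 0.4606
The server is busy 46.06% of the time.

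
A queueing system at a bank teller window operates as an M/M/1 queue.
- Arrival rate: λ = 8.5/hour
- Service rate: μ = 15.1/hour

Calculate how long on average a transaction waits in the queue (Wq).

First, compute utilization: ρ = λ/μ = 8.5/15.1 = 0.5629
For M/M/1: Wq = λ/(μ(μ-λ))
Wq = 8.5/(15.1 × (15.1-8.5))
Wq = 8.5/(15.1 × 6.60)
Wq = 0.08529 hours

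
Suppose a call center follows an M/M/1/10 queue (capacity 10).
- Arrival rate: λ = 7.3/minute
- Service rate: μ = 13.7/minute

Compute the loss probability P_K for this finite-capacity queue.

ρ = λ/μ = 7.3/13.7 = 0.53285
P₀ = (1-ρ)/(1-ρ^(K+1)) = (1-0.53285)/(1-0.53285^11) = 0.4671/0.9990 = 0.4676
P_K = P₀×ρ^K = 0.46761 × 0.53285^10 = 0.46761 × 0.0018452 = 0.0008628
Blocking probability = 0.08628%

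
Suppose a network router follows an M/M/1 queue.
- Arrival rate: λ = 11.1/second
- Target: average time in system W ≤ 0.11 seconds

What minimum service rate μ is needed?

For M/M/1: W = 1/(μ-λ)
Need W ≤ 0.11, so 1/(μ-λ) ≤ 0.11
μ - λ ≥ 1/0.11 = 9.0909
μ ≥ 11.1 + 9.0909 = 20.1909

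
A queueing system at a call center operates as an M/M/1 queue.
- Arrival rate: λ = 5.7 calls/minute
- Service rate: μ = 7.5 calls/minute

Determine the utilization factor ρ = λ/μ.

Server utilization: ρ = λ/μ
ρ = 5.7/7.5 = 0.7600
The server is busy 76.00% of the time.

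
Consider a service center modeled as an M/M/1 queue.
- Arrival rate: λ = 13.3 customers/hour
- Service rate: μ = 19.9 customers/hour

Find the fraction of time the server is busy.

Server utilization: ρ = λ/μ
ρ = 13.3/19.9 = 0.6683
The server is busy 66.83% of the time.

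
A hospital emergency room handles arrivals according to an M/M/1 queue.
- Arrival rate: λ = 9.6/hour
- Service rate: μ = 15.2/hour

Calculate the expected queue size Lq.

ρ = λ/μ = 9.6/15.2 = 0.6316
For M/M/1: Lq = λ²/(μ(μ-λ))
Lq = 92.16/(15.2 × 5.60)
Lq = 1.0827 patients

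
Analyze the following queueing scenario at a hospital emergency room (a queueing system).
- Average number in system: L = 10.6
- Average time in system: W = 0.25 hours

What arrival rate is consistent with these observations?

Little's Law: L = λW, so λ = L/W
λ = 10.6/0.25 = 42.4000 patients/hour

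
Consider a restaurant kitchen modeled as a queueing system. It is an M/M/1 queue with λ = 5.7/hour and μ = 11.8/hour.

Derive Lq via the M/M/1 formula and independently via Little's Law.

Method 1 (direct): Lq = λ²/(μ(μ-λ)) = 32.49/(11.8 × 6.10) = 0.4514

Method 2 (Little's Law):
W = 1/(μ-λ) = 1/6.10 = 0.163934
Wq = W - 1/μ = 0.163934 - 0.0847458 = 0.07919
Lq = λWq = 5.7 × 0.07919 = 0.4514 ✔ (matches Method 1)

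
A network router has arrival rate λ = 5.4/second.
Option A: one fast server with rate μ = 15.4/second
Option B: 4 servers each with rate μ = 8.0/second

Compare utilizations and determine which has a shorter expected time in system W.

Option A: single server μ = 15.4 (M/M/1)
  ρ_A = 5.4/15.4 = 0.3506
  W_A = 1/(μ-λ) = 1/(15.4-5.4) = 1/10.00 = 0.1000

Option B: 4 servers μ = 8.0 (M/M/4)
  ρ_B = λ/(cμ) = 5.4/(4×8.0) = 0.1688
  Offered load a = λ/μ = cρ = 5.4/8.0 = 0.6750
  P₀ = [ Σₙ₌₀^3 aⁿ/n! + a^4/(4!(1-ρ)) ]⁻¹
  Σ = a^0/0! + a^1/1! + a^2/2! + a^3/3! = 1.0000 + 0.6750 + 0.2278 + 0.05126 = 1.9541
  a^4/(4!(1-ρ)) = 0.2076/(24 × 0.8313) = 0.01041
  P₀ = 1/(1.9541 + 0.01041) = 0.5090
  Lq = P₀·a^4·ρ / (4!(1-ρ)²) = 0.50904 × 0.20759 × 0.16875 / (24 × 0.69098) = 0.001075
  Wq_B = Lq/λ = 0.001075/5.4 = 0.0001991
  W_B = Wq_B + 1/μ = 0.0001991 + 0.1250 = 0.1252

Since W_A = 0.1000 < W_B = 0.1252, Option A (single fast server) has the shorter time in system.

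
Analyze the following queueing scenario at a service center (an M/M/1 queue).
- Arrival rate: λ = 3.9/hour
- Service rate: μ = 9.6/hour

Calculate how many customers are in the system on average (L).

ρ = λ/μ = 3.9/9.6 = 0.4062
For M/M/1: L = λ/(μ-λ)
L = 3.9/(9.6-3.9) = 3.9/5.70
L = 0.6842 customers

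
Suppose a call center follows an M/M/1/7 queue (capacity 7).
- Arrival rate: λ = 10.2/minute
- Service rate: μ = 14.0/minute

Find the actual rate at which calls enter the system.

ρ = λ/μ = 10.2/14.0 = 0.72857
P₀ = (1-ρ)/(1-ρ^(K+1)) = (1-0.72857)/(1-0.72857^8) = 0.2714/0.9206 = 0.2948
P_K = P₀×ρ^K = 0.2948 × 0.72857^7 = 0.2948 × 0.1090 = 0.03213
λ_eff = λ(1-P_K) = 10.2 × (1 - 0.03213) = 10.2 × 0.96787 = 9.8723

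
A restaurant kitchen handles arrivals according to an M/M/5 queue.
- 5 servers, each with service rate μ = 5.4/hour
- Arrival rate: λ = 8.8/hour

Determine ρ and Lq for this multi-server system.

Traffic intensity: ρ = λ/(cμ) = 8.8/(5×5.4) = 0.3259
Since ρ = 0.3259 < 1, system is stable.
Offered load a = λ/μ = cρ = 8.8/5.4 = 1.6296
P₀ = [ Σₙ₌₀^4 aⁿ/n! + a^5/(5!(1-ρ)) ]⁻¹
Σ = a^0/0! + a^1/1! + a^2/2! + a^3/3! + a^4/4! = 1.0000 + 1.6296 + 1.3278 + 0.7213 + 0.2939 = 4.9726
a^5/(5!(1-ρ)) = 11.4933/(120 × 0.6741) = 0.1421
P₀ = 1/(4.9726 + 0.1421) = 0.1955
Lq = P₀·a^5·ρ / (5!(1-ρ)²) = 0.1955 × 11.4933 × 0.3259 / (120 × 0.4544) = 0.01343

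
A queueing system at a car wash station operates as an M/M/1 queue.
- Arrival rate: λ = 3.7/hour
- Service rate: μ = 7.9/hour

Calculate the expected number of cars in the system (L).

ρ = λ/μ = 3.7/7.9 = 0.4684
For M/M/1: L = λ/(μ-λ)
L = 3.7/(7.9-3.7) = 3.7/4.20
L = 0.8810 cars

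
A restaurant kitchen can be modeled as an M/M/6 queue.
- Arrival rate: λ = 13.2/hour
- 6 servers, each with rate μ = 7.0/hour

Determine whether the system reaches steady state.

Stability requires ρ = λ/(cμ) < 1
ρ = 13.2/(6 × 7.0) = 13.2/42.00 = 0.3143
Since 0.3143 < 1, the system is STABLE.
The servers are busy 31.43% of the time.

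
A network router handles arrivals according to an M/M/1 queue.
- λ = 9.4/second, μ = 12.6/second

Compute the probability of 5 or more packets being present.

ρ = λ/μ = 9.4/12.6 = 0.74603
P(N ≥ n) = ρⁿ
P(N ≥ 5) = 0.74603^5
P(N ≥ 5) = 0.2311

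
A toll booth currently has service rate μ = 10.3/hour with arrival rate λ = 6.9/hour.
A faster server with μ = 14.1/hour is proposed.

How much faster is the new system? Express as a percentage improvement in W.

System 1: ρ₁ = 6.9/10.3 = 0.6699, W₁ = 1/(10.3-6.9) = 0.29412
System 2: ρ₂ = 6.9/14.1 = 0.4894, W₂ = 1/(14.1-6.9) = 0.13889
Improvement: (W₁-W₂)/W₁ = (0.29412-0.13889)/0.29412 = 52.78%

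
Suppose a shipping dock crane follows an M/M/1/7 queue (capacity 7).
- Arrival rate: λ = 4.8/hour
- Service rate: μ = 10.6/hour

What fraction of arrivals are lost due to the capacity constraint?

ρ = λ/μ = 4.8/10.6 = 0.45283
P₀ = (1-ρ)/(1-ρ^(K+1)) = (1-0.45283)/(1-0.45283^8) = 0.54717/0.99823 = 0.5481
P_K = P₀×ρ^K = 0.5481 × 0.45283^7 = 0.5481 × 0.003904 = 0.002140
Blocking probability = 0.21%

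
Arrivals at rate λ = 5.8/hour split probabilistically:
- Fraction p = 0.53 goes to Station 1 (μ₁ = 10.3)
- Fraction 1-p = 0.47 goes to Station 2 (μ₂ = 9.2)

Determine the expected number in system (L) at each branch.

Effective rates: λ₁ = 5.8×0.53 = 3.074, λ₂ = 5.8×0.47 = 2.726
Station 1: ρ₁ = 3.074/10.3 = 0.29845, L₁ = ρ₁/(1-ρ₁) = 0.29845/(1-0.29845) = 0.4254
Station 2: ρ₂ = 2.726/9.2 = 0.2963, L₂ = ρ₂/(1-ρ₂) = 0.2963/(1-0.2963) = 0.4211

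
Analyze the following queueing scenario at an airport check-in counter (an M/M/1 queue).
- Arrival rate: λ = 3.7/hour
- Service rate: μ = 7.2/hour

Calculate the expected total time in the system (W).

First, compute utilization: ρ = λ/μ = 3.7/7.2 = 0.5139
For M/M/1: W = 1/(μ-λ)
W = 1/(7.2-3.7) = 1/3.50
W = 0.2857 hours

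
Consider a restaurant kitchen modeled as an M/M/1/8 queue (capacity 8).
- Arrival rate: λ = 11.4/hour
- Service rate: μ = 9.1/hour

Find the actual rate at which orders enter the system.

ρ = λ/μ = 11.4/9.1 = 1.25275
P₀ = (1-ρ)/(1-ρ^(K+1)) = (1-1.25275)/(1-1.25275^9) = -0.25275/-6.5994 = 0.03830
P_K = P₀×ρ^K = 0.03830 × 1.25275^8 = 0.03830 × 6.0662 = 0.2323
λ_eff = λ(1-P_K) = 11.4 × (1 - 0.232327) = 11.4 × 0.767673 = 8.7515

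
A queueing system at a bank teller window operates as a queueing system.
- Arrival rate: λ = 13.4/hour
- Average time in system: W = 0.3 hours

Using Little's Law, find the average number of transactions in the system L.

Little's Law: L = λW
L = 13.4 × 0.3 = 4.0200 transactions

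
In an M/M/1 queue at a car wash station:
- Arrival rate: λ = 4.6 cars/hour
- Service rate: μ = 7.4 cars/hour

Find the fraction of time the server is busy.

Server utilization: ρ = λ/μ
ρ = 4.6/7.4 = 0.6216
The server is busy 62.16% of the time.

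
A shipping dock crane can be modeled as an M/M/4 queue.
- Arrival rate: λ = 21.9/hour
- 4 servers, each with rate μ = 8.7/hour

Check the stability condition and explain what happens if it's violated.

Stability requires ρ = λ/(cμ) < 1
ρ = 21.9/(4 × 8.7) = 21.9/34.80 = 0.6293
Since 0.6293 < 1, the system is STABLE.
The servers are busy 62.93% of the time.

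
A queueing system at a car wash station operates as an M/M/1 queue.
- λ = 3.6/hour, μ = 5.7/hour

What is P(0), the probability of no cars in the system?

ρ = λ/μ = 3.6/5.7 = 0.6316
P(0) = 1 - ρ = 1 - 0.6316 = 0.3684
The server is idle 36.84% of the time.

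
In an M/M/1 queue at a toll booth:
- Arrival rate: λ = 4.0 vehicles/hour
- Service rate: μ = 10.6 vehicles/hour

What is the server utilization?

Server utilization: ρ = λ/μ
ρ = 4.0/10.6 = 0.3774
The server is busy 37.74% of the time.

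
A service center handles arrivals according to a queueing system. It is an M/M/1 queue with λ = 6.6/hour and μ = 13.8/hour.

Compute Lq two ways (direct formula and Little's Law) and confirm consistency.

Method 1 (direct): Lq = λ²/(μ(μ-λ)) = 43.56/(13.8 × 7.20) = 0.4384

Method 2 (Little's Law):
W = 1/(μ-λ) = 1/7.20 = 0.13889
Wq = W - 1/μ = 0.13889 - 0.072464 = 0.06643
Lq = λWq = 6.6 × 0.06643 = 0.4384 ✔ (matches Method 1)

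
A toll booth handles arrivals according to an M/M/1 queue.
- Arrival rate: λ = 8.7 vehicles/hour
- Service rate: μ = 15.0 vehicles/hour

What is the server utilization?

Server utilization: ρ = λ/μ
ρ = 8.7/15.0 = 0.5800
The server is busy 58.00% of the time.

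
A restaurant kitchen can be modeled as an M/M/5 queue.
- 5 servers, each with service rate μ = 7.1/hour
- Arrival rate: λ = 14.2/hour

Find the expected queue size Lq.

Traffic intensity: ρ = λ/(cμ) = 14.2/(5×7.1) = 0.4000
Since ρ = 0.4000 < 1, system is stable.
Offered load a = λ/μ = cρ = 14.2/7.1 = 2.0000
P₀ = [ Σₙ₌₀^4 aⁿ/n! + a^5/(5!(1-ρ)) ]⁻¹
Σ = a^0/0! + a^1/1! + a^2/2! + a^3/3! + a^4/4! = 1.0000 + 2.0000 + 2.0000 + 1.3333 + 0.6667 = 7.0000
a^5/(5!(1-ρ)) = 32.0000/(120 × 0.6000) = 0.4444
P₀ = 1/(7.0000 + 0.4444) = 0.1343
Lq = P₀·a^5·ρ / (5!(1-ρ)²) = 0.13433 × 32.0000 × 0.40000 / (120 × 0.36000) = 0.03980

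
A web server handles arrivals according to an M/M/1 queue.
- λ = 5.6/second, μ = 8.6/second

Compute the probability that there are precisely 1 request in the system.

ρ = λ/μ = 5.6/8.6 = 0.6512
P(n) = (1-ρ)ρⁿ
P(1) = (1-0.6512) × 0.6512^1
P(1) = 0.3488 × 0.6512
P(1) = 0.2271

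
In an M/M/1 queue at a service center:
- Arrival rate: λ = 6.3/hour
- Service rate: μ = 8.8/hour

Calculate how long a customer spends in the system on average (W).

First, compute utilization: ρ = λ/μ = 6.3/8.8 = 0.7159
For M/M/1: W = 1/(μ-λ)
W = 1/(8.8-6.3) = 1/2.50
W = 0.4000 hours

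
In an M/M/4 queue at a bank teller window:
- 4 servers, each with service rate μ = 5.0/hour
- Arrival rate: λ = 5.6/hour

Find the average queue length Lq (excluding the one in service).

Traffic intensity: ρ = λ/(cμ) = 5.6/(4×5.0) = 0.2800
Since ρ = 0.2800 < 1, system is stable.
Offered load a = λ/μ = cρ = 5.6/5.0 = 1.1200
P₀ = [ Σₙ₌₀^3 aⁿ/n! + a^4/(4!(1-ρ)) ]⁻¹
Σ = a^0/0! + a^1/1! + a^2/2! + a^3/3! = 1.0000 + 1.1200 + 0.6272 + 0.2342 = 2.9814
a^4/(4!(1-ρ)) = 1.5735/(24 × 0.7200) = 0.09106
P₀ = 1/(2.9814 + 0.09106) = 0.3255
Lq = P₀·a^4·ρ / (4!(1-ρ)²) = 0.3255 × 1.5735 × 0.2800 / (24 × 0.5184) = 0.01153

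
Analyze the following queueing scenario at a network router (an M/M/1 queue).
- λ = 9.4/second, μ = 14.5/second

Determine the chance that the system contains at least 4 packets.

ρ = λ/μ = 9.4/14.5 = 0.6483
P(N ≥ n) = ρⁿ
P(N ≥ 4) = 0.6483^4
P(N ≥ 4) = 0.1766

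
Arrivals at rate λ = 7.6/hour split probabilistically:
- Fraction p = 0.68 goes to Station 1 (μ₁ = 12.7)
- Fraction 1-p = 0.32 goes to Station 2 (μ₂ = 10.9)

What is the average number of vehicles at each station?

Effective rates: λ₁ = 7.6×0.68 = 5.168, λ₂ = 7.6×0.32 = 2.432
Station 1: ρ₁ = 5.168/12.7 = 0.4069, L₁ = ρ₁/(1-ρ₁) = 0.4069/(1-0.4069) = 0.6861
Station 2: ρ₂ = 2.432/10.9 = 0.2231, L₂ = ρ₂/(1-ρ₂) = 0.2231/(1-0.2231) = 0.2872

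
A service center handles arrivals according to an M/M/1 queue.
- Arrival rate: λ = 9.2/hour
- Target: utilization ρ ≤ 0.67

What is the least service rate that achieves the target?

ρ = λ/μ, so μ = λ/ρ
μ ≥ 9.2/0.67 = 13.7313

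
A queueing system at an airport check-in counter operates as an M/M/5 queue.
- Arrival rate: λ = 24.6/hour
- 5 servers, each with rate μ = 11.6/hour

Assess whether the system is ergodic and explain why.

Stability requires ρ = λ/(cμ) < 1
ρ = 24.6/(5 × 11.6) = 24.6/58.00 = 0.4241
Since 0.4241 < 1, the system is STABLE.
The servers are busy 42.41% of the time.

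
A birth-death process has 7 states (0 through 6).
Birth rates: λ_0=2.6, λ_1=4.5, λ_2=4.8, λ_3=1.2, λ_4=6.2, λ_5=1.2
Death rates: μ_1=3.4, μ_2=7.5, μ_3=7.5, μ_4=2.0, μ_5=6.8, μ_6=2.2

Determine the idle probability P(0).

Ratios P(n)/P(0) = (λ₀···λₙ₋₁)/(μ₁···μₙ):
P(1)/P(0) = (2.6)/(3.4) = 0.76471
P(2)/P(0) = (2.6×4.5)/(3.4×7.5) = 0.45882
P(3)/P(0) = (2.6×4.5×4.8)/(3.4×7.5×7.5) = 0.29365
P(4)/P(0) = (2.6×4.5×4.8×1.2)/(3.4×7.5×7.5×2.0) = 0.17619
P(5)/P(0) = (2.6×4.5×4.8×1.2×6.2)/(3.4×7.5×7.5×2.0×6.8) = 0.16064
P(6)/P(0) = (2.6×4.5×4.8×1.2×6.2×1.2)/(3.4×7.5×7.5×2.0×6.8×2.2) = 0.087623

Normalization: ∑ P(n) = 1
P(0) × (1.0000 + 0.76471 + 0.45882 + 0.29365 + 0.17619 + 0.16064 + 0.087623) = 1
P(0) × 2.94163 = 1
P(0) = 1/2.94163 = 0.3399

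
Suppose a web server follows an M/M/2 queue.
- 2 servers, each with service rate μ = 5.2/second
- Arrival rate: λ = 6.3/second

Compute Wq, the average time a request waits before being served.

Traffic intensity: ρ = λ/(cμ) = 6.3/(2×5.2) = 0.6058
Since ρ = 0.6058 < 1, system is stable.
Offered load a = λ/μ = cρ = 6.3/5.2 = 1.2115
P₀ = [ Σₙ₌₀^1 aⁿ/n! + a^2/(2!(1-ρ)) ]⁻¹
Σ = a^0/0! + a^1/1! = 1.0000 + 1.2115 = 2.2115
a^2/(2!(1-ρ)) = 1.4678/(2 × 0.39423) = 1.8616
P₀ = 1/(2.2115 + 1.8616) = 0.2455
Lq = P₀·a^2·ρ / (2!(1-ρ)²) = 0.24551 × 1.4678 × 0.60577 / (2 × 0.15542) = 0.7023
Wq = Lq/λ = 0.7023/6.3 = 0.1115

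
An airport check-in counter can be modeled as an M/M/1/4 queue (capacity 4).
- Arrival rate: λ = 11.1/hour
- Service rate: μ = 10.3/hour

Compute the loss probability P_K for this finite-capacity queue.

ρ = λ/μ = 11.1/10.3 = 1.07767
P₀ = (1-ρ)/(1-ρ^(K+1)) = (1-1.07767)/(1-1.07767^5) = -0.07767/-0.4535 = 0.1713
P_K = P₀×ρ^K = 0.1713 × 1.07767^4 = 0.1713 × 1.3488 = 0.2310
Blocking probability = 23.10%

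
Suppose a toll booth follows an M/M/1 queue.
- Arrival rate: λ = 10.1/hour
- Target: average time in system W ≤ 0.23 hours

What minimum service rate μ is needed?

For M/M/1: W = 1/(μ-λ)
Need W ≤ 0.23, so 1/(μ-λ) ≤ 0.23
μ - λ ≥ 1/0.23 = 4.3478
μ ≥ 10.1 + 4.3478 = 14.4478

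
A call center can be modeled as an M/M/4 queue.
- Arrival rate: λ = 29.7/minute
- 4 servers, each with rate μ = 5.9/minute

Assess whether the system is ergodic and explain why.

Stability requires ρ = λ/(cμ) < 1
ρ = 29.7/(4 × 5.9) = 29.7/23.60 = 1.2585
Since 1.2585 ≥ 1, the system is UNSTABLE.
Need c > λ/μ = 29.7/5.9 = 5.03.
Minimum servers needed: c = 6.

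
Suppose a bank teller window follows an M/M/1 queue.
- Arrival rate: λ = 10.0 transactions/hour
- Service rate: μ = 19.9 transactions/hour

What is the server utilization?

Server utilization: ρ = λ/μ
ρ = 10.0/19.9 = 0.5025
The server is busy 50.25% of the time.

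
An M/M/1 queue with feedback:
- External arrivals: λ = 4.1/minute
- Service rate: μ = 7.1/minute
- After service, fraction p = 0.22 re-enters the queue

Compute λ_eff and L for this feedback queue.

Effective arrival rate: λ_eff = λ/(1-p) = 4.1/(1-0.22) = 4.1/0.78 = 5.2564
ρ = λ_eff/μ = 5.2564/7.1 = 0.74034
L = ρ/(1-ρ) = 0.74034/(1-0.74034) = 2.8512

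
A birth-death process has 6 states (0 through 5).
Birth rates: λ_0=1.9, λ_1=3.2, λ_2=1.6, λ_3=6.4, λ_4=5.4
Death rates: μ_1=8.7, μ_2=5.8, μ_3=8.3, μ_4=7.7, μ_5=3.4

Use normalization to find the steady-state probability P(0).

Ratios P(n)/P(0) = (λ₀···λₙ₋₁)/(μ₁···μₙ):
P(1)/P(0) = (1.9)/(8.7) = 0.2184
P(2)/P(0) = (1.9×3.2)/(8.7×5.8) = 0.1205
P(3)/P(0) = (1.9×3.2×1.6)/(8.7×5.8×8.3) = 0.02323
P(4)/P(0) = (1.9×3.2×1.6×6.4)/(8.7×5.8×8.3×7.7) = 0.01931
P(5)/P(0) = (1.9×3.2×1.6×6.4×5.4)/(8.7×5.8×8.3×7.7×3.4) = 0.03066

Normalization: ∑ P(n) = 1
P(0) × (1.0000 + 0.2184 + 0.1205 + 0.02323 + 0.01931 + 0.03066) = 1
P(0) × 1.4121 = 1
P(0) = 1/1.4121 = 0.7082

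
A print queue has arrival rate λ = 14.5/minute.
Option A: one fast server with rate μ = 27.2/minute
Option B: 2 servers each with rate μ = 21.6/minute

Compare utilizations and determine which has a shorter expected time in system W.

Option A: single server μ = 27.2 (M/M/1)
  ρ_A = 14.5/27.2 = 0.5331
  W_A = 1/(μ-λ) = 1/(27.2-14.5) = 1/12.70 = 0.07874

Option B: 2 servers μ = 21.6 (M/M/2)
  ρ_B = λ/(cμ) = 14.5/(2×21.6) = 0.3356
  Offered load a = λ/μ = cρ = 14.5/21.6 = 0.6713
  P₀ = [ Σₙ₌₀^1 aⁿ/n! + a^2/(2!(1-ρ)) ]⁻¹
  Σ = a^0/0! + a^1/1! = 1.0000 + 0.6713 = 1.6713
  a^2/(2!(1-ρ)) = 0.45064/(2 × 0.66435) = 0.3392
  P₀ = 1/(1.6713 + 0.3392) = 0.4974
  Lq = P₀·a^2·ρ / (2!(1-ρ)²) = 0.49740 × 0.45064 × 0.33565 / (2 × 0.44136) = 0.08523
  Wq_B = Lq/λ = 0.08523/14.5 = 0.0058779
  W_B = Wq_B + 1/μ = 0.0058779 + 0.046296 = 0.05217

Since W_B = 0.05217 < W_A = 0.07874, Option B (multiple servers) has the shorter time in system.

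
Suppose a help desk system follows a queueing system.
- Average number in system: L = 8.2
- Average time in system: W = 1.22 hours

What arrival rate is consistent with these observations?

Little's Law: L = λW, so λ = L/W
λ = 8.2/1.22 = 6.7213 tickets/hour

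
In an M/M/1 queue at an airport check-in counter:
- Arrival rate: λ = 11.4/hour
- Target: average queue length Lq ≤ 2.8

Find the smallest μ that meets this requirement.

For M/M/1: Lq = λ²/(μ(μ-λ))
Need Lq ≤ 2.8, i.e. μ(μ-λ) ≥ λ²/2.8
μ² - 11.4μ - 129.96/2.8 ≥ 0  →  μ² - 11.4μ - 46.414286 ≥ 0
Quadratic formula (positive root): μ = [λ + √(λ² + 4×46.414286)]/2
Discriminant: 129.96 + 4×46.414286 = 315.6171, √315.6171 = 17.7656
μ ≥ (11.4 + 17.7656)/2 = 14.5828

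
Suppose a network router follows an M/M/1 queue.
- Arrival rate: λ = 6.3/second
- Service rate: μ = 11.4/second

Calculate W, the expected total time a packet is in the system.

First, compute utilization: ρ = λ/μ = 6.3/11.4 = 0.5526
For M/M/1: W = 1/(μ-λ)
W = 1/(11.4-6.3) = 1/5.10
W = 0.1961 seconds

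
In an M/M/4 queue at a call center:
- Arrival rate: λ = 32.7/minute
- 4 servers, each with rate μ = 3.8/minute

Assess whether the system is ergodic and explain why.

Stability requires ρ = λ/(cμ) < 1
ρ = 32.7/(4 × 3.8) = 32.7/15.20 = 2.1513
Since 2.1513 ≥ 1, the system is UNSTABLE.
Need c > λ/μ = 32.7/3.8 = 8.61.
Minimum servers needed: c = 9.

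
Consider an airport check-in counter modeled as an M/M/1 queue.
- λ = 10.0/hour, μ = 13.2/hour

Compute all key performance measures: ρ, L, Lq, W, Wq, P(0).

Step 1: ρ = λ/μ = 10.0/13.2 = 0.7576
Step 2: L = λ/(μ-λ) = 10.0/3.20 = 3.1250
Step 3: Lq = λ²/(μ(μ-λ)) = 100.00/(13.2×3.20) = 2.3674
Step 4: W = 1/(μ-λ) = 1/3.20 = 0.3125
Step 5: Wq = λ/(μ(μ-λ)) = 10.0/(13.2×3.20) = 0.2367
Step 6: P(0) = 1-ρ = 0.2424
Verify: L = λW = 10.0×0.3125 = 3.1250 ✔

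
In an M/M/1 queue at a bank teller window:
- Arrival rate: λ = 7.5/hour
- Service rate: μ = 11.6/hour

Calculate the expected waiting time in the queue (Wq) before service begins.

First, compute utilization: ρ = λ/μ = 7.5/11.6 = 0.6466
For M/M/1: Wq = λ/(μ(μ-λ))
Wq = 7.5/(11.6 × (11.6-7.5))
Wq = 7.5/(11.6 × 4.10)
Wq = 0.1577 hours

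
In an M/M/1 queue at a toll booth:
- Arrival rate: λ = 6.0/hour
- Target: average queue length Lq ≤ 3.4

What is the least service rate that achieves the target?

For M/M/1: Lq = λ²/(μ(μ-λ))
Need Lq ≤ 3.4, i.e. μ(μ-λ) ≥ λ²/3.4
μ² - 6.0μ - 36.00/3.4 ≥ 0  →  μ² - 6.0μ - 10.588235 ≥ 0
Quadratic formula (positive root): μ = [λ + √(λ² + 4×10.588235)]/2
Discriminant: 36.00 + 4×10.588235 = 78.3529, √78.3529 = 8.85172
μ ≥ (6.0 + 8.85172)/2 = 7.4259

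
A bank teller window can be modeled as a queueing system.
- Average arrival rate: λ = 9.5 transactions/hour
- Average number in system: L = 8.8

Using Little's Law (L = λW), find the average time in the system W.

Little's Law: L = λW, so W = L/λ
W = 8.8/9.5 = 0.9263 hours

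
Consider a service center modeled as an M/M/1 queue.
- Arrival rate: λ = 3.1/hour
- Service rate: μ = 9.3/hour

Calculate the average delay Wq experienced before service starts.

First, compute utilization: ρ = λ/μ = 3.1/9.3 = 0.3333
For M/M/1: Wq = λ/(μ(μ-λ))
Wq = 3.1/(9.3 × (9.3-3.1))
Wq = 3.1/(9.3 × 6.20)
Wq = 0.05376 hours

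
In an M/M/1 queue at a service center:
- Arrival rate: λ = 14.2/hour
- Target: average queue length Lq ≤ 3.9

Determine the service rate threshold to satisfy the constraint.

For M/M/1: Lq = λ²/(μ(μ-λ))
Need Lq ≤ 3.9, i.e. μ(μ-λ) ≥ λ²/3.9
μ² - 14.2μ - 201.64/3.9 ≥ 0  →  μ² - 14.2μ - 51.702564 ≥ 0
Quadratic formula (positive root): μ = [λ + √(λ² + 4×51.702564)]/2
Discriminant: 201.64 + 4×51.702564 = 408.4503, √408.4503 = 20.2102
μ ≥ (14.2 + 20.2102)/2 = 17.2051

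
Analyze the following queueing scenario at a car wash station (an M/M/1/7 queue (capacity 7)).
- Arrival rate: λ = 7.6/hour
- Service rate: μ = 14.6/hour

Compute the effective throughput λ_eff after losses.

ρ = λ/μ = 7.6/14.6 = 0.5205479
P₀ = (1-ρ)/(1-ρ^(K+1)) = (1-0.5205479)/(1-0.5205479^8) = 0.4795/0.9946 = 0.4821
P_K = P₀×ρ^K = 0.4820509 × 0.5205479^7 = 0.4820509 × 0.01035678 = 0.004992
λ_eff = λ(1-P_K) = 7.6 × (1 - 0.004992) = 7.6 × 0.99501 = 7.5621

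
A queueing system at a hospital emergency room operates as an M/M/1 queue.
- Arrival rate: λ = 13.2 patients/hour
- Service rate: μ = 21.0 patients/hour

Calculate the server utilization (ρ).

Server utilization: ρ = λ/μ
ρ = 13.2/21.0 = 0.6286
The server is busy 62.86% of the time.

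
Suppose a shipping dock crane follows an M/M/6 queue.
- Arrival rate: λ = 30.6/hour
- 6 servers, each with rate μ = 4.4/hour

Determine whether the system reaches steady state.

Stability requires ρ = λ/(cμ) < 1
ρ = 30.6/(6 × 4.4) = 30.6/26.40 = 1.1591
Since 1.1591 ≥ 1, the system is UNSTABLE.
Need c > λ/μ = 30.6/4.4 = 6.95.
Minimum servers needed: c = 7.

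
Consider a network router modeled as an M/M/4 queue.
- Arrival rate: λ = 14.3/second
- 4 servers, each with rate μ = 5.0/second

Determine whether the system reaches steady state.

Stability requires ρ = λ/(cμ) < 1
ρ = 14.3/(4 × 5.0) = 14.3/20.00 = 0.7150
Since 0.7150 < 1, the system is STABLE.
The servers are busy 71.50% of the time.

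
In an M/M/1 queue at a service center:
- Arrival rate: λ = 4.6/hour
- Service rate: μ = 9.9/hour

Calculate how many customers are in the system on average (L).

ρ = λ/μ = 4.6/9.9 = 0.4646
For M/M/1: L = λ/(μ-λ)
L = 4.6/(9.9-4.6) = 4.6/5.30
L = 0.8679 customers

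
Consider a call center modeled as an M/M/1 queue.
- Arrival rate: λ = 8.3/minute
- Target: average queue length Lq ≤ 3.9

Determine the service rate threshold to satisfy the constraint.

For M/M/1: Lq = λ²/(μ(μ-λ))
Need Lq ≤ 3.9, i.e. μ(μ-λ) ≥ λ²/3.9
μ² - 8.3μ - 68.89/3.9 ≥ 0  →  μ² - 8.3μ - 17.6641 ≥ 0
Quadratic formula (positive root): μ = [λ + √(λ² + 4×17.6641)]/2
Discriminant: 68.89 + 4×17.6641 = 139.5464, √139.5464 = 11.8130
μ ≥ (8.3 + 11.8130)/2 = 10.0565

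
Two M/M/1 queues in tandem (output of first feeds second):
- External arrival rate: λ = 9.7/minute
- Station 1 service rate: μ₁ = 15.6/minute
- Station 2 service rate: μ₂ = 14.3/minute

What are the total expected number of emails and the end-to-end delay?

By Jackson's theorem, each station behaves as independent M/M/1.
Station 1: ρ₁ = 9.7/15.6 = 0.6218, L₁ = ρ₁/(1-ρ₁) = λ/(μ₁-λ) = 9.7/5.90 = 1.6441
Station 2: ρ₂ = 9.7/14.3 = 0.6783, L₂ = ρ₂/(1-ρ₂) = λ/(μ₂-λ) = 9.7/4.60 = 2.1087
Total: L = L₁ + L₂ = 1.6441 + 2.1087 = 3.7528
W = L/λ = 3.7528/9.7 = 0.3869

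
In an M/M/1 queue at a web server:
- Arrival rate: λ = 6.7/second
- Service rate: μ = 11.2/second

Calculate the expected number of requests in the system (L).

ρ = λ/μ = 6.7/11.2 = 0.5982
For M/M/1: L = λ/(μ-λ)
L = 6.7/(11.2-6.7) = 6.7/4.50
L = 1.4889 requests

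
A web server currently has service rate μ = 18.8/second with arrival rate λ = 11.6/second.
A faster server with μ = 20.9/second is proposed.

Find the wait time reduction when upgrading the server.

System 1: ρ₁ = 11.6/18.8 = 0.6170, W₁ = 1/(18.8-11.6) = 0.13889
System 2: ρ₂ = 11.6/20.9 = 0.5550, W₂ = 1/(20.9-11.6) = 0.10753
Improvement: (W₁-W₂)/W₁ = (0.13889-0.10753)/0.13889 = 22.58%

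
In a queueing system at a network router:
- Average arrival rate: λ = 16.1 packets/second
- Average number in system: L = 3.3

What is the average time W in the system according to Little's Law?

Little's Law: L = λW, so W = L/λ
W = 3.3/16.1 = 0.2050 seconds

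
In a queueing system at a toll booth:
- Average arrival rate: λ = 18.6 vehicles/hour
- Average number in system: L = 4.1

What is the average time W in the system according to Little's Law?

Little's Law: L = λW, so W = L/λ
W = 4.1/18.6 = 0.2204 hours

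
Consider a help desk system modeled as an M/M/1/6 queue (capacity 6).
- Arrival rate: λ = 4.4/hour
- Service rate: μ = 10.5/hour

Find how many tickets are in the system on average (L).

ρ = λ/μ = 4.4/10.5 = 0.41905
P₀ = (1-ρ)/(1-ρ^(K+1)) = (1-0.41905)/(1-0.41905^7) = 0.5810/0.9977 = 0.5823
P_K = P₀×ρ^K = 0.5823 × 0.41905^6 = 0.5823 × 0.005415 = 0.003153
L = ρ[1 - (K+1)ρ^K + Kρ^(K+1)] / [(1-ρ)(1-ρ^(K+1))]
L = 0.41905 × (1 - 7×0.005415 + 6×0.002269) / ((1 - 0.41905) × (1 - 0.002269)) = 0.7054 tickets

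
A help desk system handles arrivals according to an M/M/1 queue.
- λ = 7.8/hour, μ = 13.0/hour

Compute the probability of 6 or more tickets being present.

ρ = λ/μ = 7.8/13.0 = 0.6000
P(N ≥ n) = ρⁿ
P(N ≥ 6) = 0.6000^6
P(N ≥ 6) = 0.04666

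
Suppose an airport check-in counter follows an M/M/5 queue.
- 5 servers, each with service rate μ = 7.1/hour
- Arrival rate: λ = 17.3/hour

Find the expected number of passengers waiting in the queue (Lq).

Traffic intensity: ρ = λ/(cμ) = 17.3/(5×7.1) = 0.4873
Since ρ = 0.4873 < 1, system is stable.
Offered load a = λ/μ = cρ = 17.3/7.1 = 2.4366
P₀ = [ Σₙ₌₀^4 aⁿ/n! + a^5/(5!(1-ρ)) ]⁻¹
Σ = a^0/0! + a^1/1! + a^2/2! + a^3/3! + a^4/4! = 1.0000 + 2.4366 + 2.9686 + 2.4111 + 1.4687 = 10.2850
a^5/(5!(1-ρ)) = 85.8892/(120 × 0.51268) = 1.3961
P₀ = 1/(10.2850 + 1.3961) = 0.08561
Lq = P₀·a^5·ρ / (5!(1-ρ)²) = 0.08561 × 85.8892 × 0.4873 / (120 × 0.2628) = 0.1136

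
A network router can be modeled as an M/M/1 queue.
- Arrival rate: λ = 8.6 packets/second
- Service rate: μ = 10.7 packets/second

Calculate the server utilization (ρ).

Server utilization: ρ = λ/μ
ρ = 8.6/10.7 = 0.8037
The server is busy 80.37% of the time.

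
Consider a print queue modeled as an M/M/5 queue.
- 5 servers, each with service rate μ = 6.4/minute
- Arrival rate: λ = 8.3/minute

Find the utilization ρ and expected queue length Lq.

Traffic intensity: ρ = λ/(cμ) = 8.3/(5×6.4) = 0.2594
Since ρ = 0.2594 < 1, system is stable.
Offered load a = λ/μ = cρ = 8.3/6.4 = 1.2969
P₀ = [ Σₙ₌₀^4 aⁿ/n! + a^5/(5!(1-ρ)) ]⁻¹
Σ = a^0/0! + a^1/1! + a^2/2! + a^3/3! + a^4/4! = 1.0000 + 1.2969 + 0.8409 + 0.3635 + 0.1179 = 3.6192
a^5/(5!(1-ρ)) = 3.6685/(120 × 0.7406) = 0.04128
P₀ = 1/(3.6192 + 0.04128) = 0.2732
Lq = P₀·a^5·ρ / (5!(1-ρ)²) = 0.27319 × 3.6685 × 0.25938 / (120 × 0.54853) = 0.003949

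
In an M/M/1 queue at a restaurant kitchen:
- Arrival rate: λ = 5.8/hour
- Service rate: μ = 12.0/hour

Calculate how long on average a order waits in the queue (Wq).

First, compute utilization: ρ = λ/μ = 5.8/12.0 = 0.4833
For M/M/1: Wq = λ/(μ(μ-λ))
Wq = 5.8/(12.0 × (12.0-5.8))
Wq = 5.8/(12.0 × 6.20)
Wq = 0.07796 hours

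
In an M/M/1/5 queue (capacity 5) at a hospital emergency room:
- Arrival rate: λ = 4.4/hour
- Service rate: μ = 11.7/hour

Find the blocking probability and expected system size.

ρ = λ/μ = 4.4/11.7 = 0.37607
P₀ = (1-ρ)/(1-ρ^(K+1)) = (1-0.37607)/(1-0.37607^6) = 0.6239/0.9972 = 0.6257
P_K = P₀×ρ^K = 0.6257 × 0.37607^5 = 0.6257 × 0.007522 = 0.004707
Blocking probability P_5 = 0.004707 (0.47%)
L = ρ[1 - (K+1)ρ^K + Kρ^(K+1)] / [(1-ρ)(1-ρ^(K+1))]
L = 0.37607 × (1 - 6×0.007522 + 5×0.002829) / ((1 - 0.37607) × (1 - 0.002829)) = 0.5857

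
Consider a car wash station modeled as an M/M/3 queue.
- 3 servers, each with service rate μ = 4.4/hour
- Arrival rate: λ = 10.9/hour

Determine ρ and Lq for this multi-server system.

Traffic intensity: ρ = λ/(cμ) = 10.9/(3×4.4) = 0.8258
Since ρ = 0.8258 < 1, system is stable.
Offered load a = λ/μ = cρ = 10.9/4.4 = 2.4773
P₀ = [ Σₙ₌₀^2 aⁿ/n! + a^3/(3!(1-ρ)) ]⁻¹
Σ = a^0/0! + a^1/1! + a^2/2! = 1.0000 + 2.4773 + 3.0684 = 6.5457
a^3/(3!(1-ρ)) = 15.2027/(6 × 0.174242) = 14.5417
P₀ = 1/(6.5457 + 14.5417) = 0.04742
Lq = P₀·a^3·ρ / (3!(1-ρ)²) = 0.047422 × 15.2027 × 0.82576 / (6 × 0.030360) = 3.2681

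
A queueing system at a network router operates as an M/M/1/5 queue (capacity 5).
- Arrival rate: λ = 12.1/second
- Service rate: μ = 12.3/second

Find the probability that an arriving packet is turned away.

ρ = λ/μ = 12.1/12.3 = 0.98374
P₀ = (1-ρ)/(1-ρ^(K+1)) = (1-0.98374)/(1-0.98374^6) = 0.01626/0.09368 = 0.1736
P_K = P₀×ρ^K = 0.1736 × 0.98374^5 = 0.1736 × 0.9213 = 0.1599
Blocking probability = 15.99%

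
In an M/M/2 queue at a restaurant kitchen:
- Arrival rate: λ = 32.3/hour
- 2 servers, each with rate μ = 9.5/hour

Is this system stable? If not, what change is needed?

Stability requires ρ = λ/(cμ) < 1
ρ = 32.3/(2 × 9.5) = 32.3/19.00 = 1.7000
Since 1.7000 ≥ 1, the system is UNSTABLE.
Need c > λ/μ = 32.3/9.5 = 3.40.
Minimum servers needed: c = 4.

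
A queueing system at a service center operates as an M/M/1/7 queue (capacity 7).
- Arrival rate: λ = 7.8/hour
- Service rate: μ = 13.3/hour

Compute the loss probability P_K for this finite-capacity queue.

ρ = λ/μ = 7.8/13.3 = 0.586466
P₀ = (1-ρ)/(1-ρ^(K+1)) = (1-0.586466)/(1-0.586466^8) = 0.4135/0.9860 = 0.4194
P_K = P₀×ρ^K = 0.4194 × 0.586466^7 = 0.4194 × 0.02386 = 0.01001
Blocking probability = 1.00%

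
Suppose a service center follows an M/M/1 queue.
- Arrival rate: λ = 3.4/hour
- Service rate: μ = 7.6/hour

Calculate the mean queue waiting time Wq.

First, compute utilization: ρ = λ/μ = 3.4/7.6 = 0.4474
For M/M/1: Wq = λ/(μ(μ-λ))
Wq = 3.4/(7.6 × (7.6-3.4))
Wq = 3.4/(7.6 × 4.20)
Wq = 0.1065 hours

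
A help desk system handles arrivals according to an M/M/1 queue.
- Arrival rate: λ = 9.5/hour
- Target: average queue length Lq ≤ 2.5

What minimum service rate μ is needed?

For M/M/1: Lq = λ²/(μ(μ-λ))
Need Lq ≤ 2.5, i.e. μ(μ-λ) ≥ λ²/2.5
μ² - 9.5μ - 90.25/2.5 ≥ 0  →  μ² - 9.5μ - 36.1000 ≥ 0
Quadratic formula (positive root): μ = [λ + √(λ² + 4×36.1000)]/2
Discriminant: 90.25 + 4×36.1000 = 234.6500, √234.6500 = 15.31829
μ ≥ (9.5 + 15.31829)/2 = 12.4091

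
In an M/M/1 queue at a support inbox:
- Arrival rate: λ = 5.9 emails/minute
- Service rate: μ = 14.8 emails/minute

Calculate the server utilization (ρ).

Server utilization: ρ = λ/μ
ρ = 5.9/14.8 = 0.3986
The server is busy 39.86% of the time.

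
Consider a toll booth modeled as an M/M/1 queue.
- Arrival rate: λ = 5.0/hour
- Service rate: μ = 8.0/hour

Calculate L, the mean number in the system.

ρ = λ/μ = 5.0/8.0 = 0.6250
For M/M/1: L = λ/(μ-λ)
L = 5.0/(8.0-5.0) = 5.0/3.00
L = 1.6667 vehicles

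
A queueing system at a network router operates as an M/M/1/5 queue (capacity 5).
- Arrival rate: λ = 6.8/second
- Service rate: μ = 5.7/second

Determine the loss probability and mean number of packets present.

ρ = λ/μ = 6.8/5.7 = 1.19298
P₀ = (1-ρ)/(1-ρ^(K+1)) = (1-1.19298)/(1-1.19298^6) = -0.1930/-1.8827 = 0.1025
P_K = P₀×ρ^K = 0.1025 × 1.19298^5 = 0.1025 × 2.4164 = 0.2477
Blocking probability P_5 = 0.2477 (24.77%)
L = ρ[1 - (K+1)ρ^K + Kρ^(K+1)] / [(1-ρ)(1-ρ^(K+1))]
L = 1.19298 × (1 - 6×2.416383 + 5×2.882697) / ((1 - 1.19298) × (1 - 2.882697)) = 3.0050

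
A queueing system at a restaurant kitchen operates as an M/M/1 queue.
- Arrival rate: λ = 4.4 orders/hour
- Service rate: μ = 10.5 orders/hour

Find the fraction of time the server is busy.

Server utilization: ρ = λ/μ
ρ = 4.4/10.5 = 0.4190
The server is busy 41.90% of the time.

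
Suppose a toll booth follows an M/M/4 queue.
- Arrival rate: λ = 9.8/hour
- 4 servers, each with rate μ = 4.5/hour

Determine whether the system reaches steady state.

Stability requires ρ = λ/(cμ) < 1
ρ = 9.8/(4 × 4.5) = 9.8/18.00 = 0.5444
Since 0.5444 < 1, the system is STABLE.
The servers are busy 54.44% of the time.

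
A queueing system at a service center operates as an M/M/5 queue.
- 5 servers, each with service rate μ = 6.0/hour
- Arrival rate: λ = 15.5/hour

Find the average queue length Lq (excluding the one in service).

Traffic intensity: ρ = λ/(cμ) = 15.5/(5×6.0) = 0.5167
Since ρ = 0.5167 < 1, system is stable.
Offered load a = λ/μ = cρ = 15.5/6.0 = 2.5833
P₀ = [ Σₙ₌₀^4 aⁿ/n! + a^5/(5!(1-ρ)) ]⁻¹
Σ = a^0/0! + a^1/1! + a^2/2! + a^3/3! + a^4/4! = 1.0000 + 2.5833 + 3.3368 + 2.8734 + 1.8557 = 11.6492
a^5/(5!(1-ρ)) = 115.0541/(120 × 0.48333) = 1.9837
P₀ = 1/(11.6492 + 1.9837) = 0.07335
Lq = P₀·a^5·ρ / (5!(1-ρ)²) = 0.073352 × 115.0541 × 0.51667 / (120 × 0.23361) = 0.1555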